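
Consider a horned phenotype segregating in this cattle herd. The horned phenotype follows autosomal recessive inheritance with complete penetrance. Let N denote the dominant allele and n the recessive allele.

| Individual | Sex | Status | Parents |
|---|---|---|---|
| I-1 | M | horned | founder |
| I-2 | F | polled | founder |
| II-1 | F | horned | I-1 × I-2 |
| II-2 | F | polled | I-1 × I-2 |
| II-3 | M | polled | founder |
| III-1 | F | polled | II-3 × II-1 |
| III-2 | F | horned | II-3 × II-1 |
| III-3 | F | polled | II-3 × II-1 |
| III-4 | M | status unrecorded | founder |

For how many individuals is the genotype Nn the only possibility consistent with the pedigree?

5

Obligate heterozygotes: I-2 is polled so carries N and passed n to II-1 (nn), so I-2 is Nn; II-2 is polled so carries N and received n from I-1 (nn), so II-2 is Nn; II-3 is polled so carries N and passed n to III-2 (nn), so II-3 is Nn; III-1 is polled so carries N and received n from II-1 (nn), so III-1 is Nn; III-3 is polled so carries N and received n from II-1 (nn), so III-3 is Nn.
Every other individual is either homozygous by phenotype or has at least one consistent homozygous assignment, so the count is 5.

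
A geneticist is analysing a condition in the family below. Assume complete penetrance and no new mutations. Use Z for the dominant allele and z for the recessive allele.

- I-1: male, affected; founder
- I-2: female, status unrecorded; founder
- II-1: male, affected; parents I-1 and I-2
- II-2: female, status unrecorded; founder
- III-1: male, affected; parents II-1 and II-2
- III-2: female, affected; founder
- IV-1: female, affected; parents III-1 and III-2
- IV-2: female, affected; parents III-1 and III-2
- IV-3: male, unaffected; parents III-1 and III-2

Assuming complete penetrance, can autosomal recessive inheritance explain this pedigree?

No

Under autosomal recessive, IV-3 (unaffected, male) cannot arise from III-1 (affected) × III-2 (affected).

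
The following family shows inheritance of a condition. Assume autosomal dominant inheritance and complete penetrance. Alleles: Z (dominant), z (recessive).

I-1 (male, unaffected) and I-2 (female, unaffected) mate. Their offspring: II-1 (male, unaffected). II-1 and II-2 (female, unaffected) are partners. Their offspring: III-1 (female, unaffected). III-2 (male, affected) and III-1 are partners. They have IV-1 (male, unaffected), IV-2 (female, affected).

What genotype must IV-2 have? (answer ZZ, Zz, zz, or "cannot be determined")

Zz

From phenotype alone, IV-2 is ZZ or Zz.
IV-2 is affected so carries Z and received z from III-1 (zz), so IV-2 is Zz.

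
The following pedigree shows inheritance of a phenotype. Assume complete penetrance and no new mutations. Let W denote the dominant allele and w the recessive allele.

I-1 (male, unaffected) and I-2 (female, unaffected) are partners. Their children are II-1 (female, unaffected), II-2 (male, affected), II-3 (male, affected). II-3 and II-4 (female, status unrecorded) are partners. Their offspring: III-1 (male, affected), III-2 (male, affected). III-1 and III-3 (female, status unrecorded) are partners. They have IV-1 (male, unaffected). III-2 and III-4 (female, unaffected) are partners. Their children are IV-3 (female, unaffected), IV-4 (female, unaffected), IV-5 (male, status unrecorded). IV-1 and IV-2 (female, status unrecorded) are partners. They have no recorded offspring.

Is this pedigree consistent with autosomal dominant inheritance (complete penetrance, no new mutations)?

No

Under autosomal dominant, II-2 (affected, male) cannot arise from I-1 (unaffected) × I-2 (unaffected).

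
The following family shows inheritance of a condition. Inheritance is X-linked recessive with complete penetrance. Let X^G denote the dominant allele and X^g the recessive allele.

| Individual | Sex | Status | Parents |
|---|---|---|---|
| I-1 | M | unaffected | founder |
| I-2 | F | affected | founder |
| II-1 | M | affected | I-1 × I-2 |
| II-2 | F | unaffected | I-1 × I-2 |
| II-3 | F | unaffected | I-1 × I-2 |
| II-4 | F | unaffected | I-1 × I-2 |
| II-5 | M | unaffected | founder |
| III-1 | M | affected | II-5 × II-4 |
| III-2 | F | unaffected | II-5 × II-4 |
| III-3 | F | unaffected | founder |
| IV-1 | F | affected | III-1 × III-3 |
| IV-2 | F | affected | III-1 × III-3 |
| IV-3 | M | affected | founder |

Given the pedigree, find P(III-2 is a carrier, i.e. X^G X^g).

1/2

II-5 is unaffected, so II-5 is X^G Y.
II-4 is unaffected so carries G and received g from I-2 (X^g X^g), so II-4 is X^G X^g.
Their cross gives offspring ratios 1/2 X^G X^G : 1/2 X^G X^g. Conditioning on III-2 being unaffected, P(X^G X^g) = 1/2 / 1 = 1/2.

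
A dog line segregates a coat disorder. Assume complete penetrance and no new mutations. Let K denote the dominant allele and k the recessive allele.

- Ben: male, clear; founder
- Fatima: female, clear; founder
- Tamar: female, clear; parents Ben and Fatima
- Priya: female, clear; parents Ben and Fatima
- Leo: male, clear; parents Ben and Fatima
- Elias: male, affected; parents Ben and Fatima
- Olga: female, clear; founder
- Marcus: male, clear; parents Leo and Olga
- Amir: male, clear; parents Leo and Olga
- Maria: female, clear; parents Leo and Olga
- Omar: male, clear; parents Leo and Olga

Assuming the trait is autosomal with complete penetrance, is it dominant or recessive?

recessive

Ben and Fatima are both clear yet have an affected child Elias. Under dominance, an affected child requires at least one affected parent, so the trait cannot be dominant.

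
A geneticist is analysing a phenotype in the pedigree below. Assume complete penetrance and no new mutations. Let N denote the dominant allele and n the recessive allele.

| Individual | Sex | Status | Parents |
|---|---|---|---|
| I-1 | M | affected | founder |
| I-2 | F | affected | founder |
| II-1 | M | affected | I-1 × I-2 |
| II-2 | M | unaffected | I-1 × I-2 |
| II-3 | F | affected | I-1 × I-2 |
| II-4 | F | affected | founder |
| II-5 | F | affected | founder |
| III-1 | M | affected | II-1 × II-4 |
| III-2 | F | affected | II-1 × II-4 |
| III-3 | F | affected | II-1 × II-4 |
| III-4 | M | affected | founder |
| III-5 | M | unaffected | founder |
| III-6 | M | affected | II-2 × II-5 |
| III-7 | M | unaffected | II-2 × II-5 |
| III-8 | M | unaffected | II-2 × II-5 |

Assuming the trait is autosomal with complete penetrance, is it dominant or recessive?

I-1 and I-2 are both affected yet have an unaffected child II-2. Under a recessive model two affected parents are homozygous and every child would be affected, so the trait cannot be recessive.

dominant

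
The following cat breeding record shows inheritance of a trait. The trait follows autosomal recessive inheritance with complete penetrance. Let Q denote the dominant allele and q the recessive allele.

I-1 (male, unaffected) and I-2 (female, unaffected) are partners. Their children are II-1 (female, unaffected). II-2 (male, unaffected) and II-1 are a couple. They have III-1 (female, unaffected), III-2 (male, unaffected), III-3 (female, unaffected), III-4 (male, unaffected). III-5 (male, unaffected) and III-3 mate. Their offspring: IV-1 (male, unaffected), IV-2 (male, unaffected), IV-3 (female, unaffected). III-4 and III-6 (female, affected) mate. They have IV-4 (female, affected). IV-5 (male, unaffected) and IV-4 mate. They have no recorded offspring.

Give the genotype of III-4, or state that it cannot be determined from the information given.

From phenotype alone, III-4 is QQ or Qq.
III-4 is unaffected so carries Q and passed q to IV-4 (qq), so III-4 is Qq.

Qq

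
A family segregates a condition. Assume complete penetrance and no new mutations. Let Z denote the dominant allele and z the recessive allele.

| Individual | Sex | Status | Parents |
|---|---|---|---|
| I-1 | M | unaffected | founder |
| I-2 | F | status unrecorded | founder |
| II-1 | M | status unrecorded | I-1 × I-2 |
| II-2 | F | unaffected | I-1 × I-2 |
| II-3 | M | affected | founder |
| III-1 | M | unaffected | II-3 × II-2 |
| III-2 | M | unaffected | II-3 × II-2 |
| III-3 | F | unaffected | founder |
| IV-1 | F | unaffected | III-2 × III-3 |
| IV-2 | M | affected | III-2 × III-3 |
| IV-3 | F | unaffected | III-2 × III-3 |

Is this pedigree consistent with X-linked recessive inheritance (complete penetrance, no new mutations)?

Yes

A consistent assignment under X-linked recessive exists: I-1 X^Z Y, I-2 X^Z X^Z, II-1 X^Z Y, II-2 X^Z X^Z, II-3 X^z Y, III-1 X^Z Y, III-2 X^Z Y, III-3 X^Z X^z, IV-1 X^Z X^Z, IV-2 X^z Y, IV-3 X^Z X^Z.
In this assignment every recorded phenotype matches its genotype and every non-founder's genotype is obtainable from its parents' genotypes, so the pedigree is consistent.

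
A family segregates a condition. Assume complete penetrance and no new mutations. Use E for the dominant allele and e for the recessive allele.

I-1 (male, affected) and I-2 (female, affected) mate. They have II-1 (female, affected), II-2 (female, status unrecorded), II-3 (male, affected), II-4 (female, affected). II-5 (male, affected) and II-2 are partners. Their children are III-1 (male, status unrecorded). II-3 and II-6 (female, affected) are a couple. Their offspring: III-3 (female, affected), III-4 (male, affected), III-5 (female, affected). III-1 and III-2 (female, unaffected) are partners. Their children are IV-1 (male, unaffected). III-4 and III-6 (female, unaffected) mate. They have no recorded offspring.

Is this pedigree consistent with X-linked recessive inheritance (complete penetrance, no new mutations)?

A consistent assignment under X-linked recessive exists: I-1 X^e Y, I-2 X^e X^e, II-1 X^e X^e, II-2 X^e X^e, II-3 X^e Y, II-4 X^e X^e, II-5 X^e Y, II-6 X^e X^e, III-1 X^e Y, III-2 X^E X^E, III-3 X^e X^e, III-4 X^e Y, III-5 X^e X^e, III-6 X^E X^E, IV-1 X^E Y.
In this assignment every recorded phenotype matches its genotype and every non-founder's genotype is obtainable from its parents' genotypes, so the pedigree is consistent.

Yes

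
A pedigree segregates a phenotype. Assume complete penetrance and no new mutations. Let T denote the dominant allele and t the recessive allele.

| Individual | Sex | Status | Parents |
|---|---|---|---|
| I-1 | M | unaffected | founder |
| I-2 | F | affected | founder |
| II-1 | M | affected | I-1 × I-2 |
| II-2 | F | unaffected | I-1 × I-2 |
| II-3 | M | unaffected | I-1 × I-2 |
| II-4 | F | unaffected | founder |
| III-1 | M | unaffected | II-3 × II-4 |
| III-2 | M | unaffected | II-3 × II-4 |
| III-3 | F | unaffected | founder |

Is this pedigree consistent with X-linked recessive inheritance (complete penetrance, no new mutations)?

Under X-linked recessive, II-3 (unaffected, male) cannot arise from I-1 (unaffected) × I-2 (affected).

No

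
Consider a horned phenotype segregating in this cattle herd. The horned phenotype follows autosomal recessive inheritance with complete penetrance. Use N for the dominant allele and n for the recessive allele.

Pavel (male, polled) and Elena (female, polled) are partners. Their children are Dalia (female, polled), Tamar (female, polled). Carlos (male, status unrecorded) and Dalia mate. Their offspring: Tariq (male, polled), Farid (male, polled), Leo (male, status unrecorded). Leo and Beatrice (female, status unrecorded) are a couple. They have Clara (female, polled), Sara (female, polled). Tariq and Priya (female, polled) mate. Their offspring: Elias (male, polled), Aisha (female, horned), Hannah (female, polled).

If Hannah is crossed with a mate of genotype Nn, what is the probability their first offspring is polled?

Tariq is polled so carries N and passed n to Aisha (nn), so Tariq is Nn.
Priya is polled so carries N and passed n to Aisha (nn), so Priya is Nn.
Hannah is a polled offspring of Tariq (Nn) × Priya (Nn), whose cross gives 1/4 NN : 1/2 Nn : 1/4 nn; conditioning on being polled, Hannah is NN with probability 1/3, Nn with probability 2/3.
Summing over parental genotype combinations, P(offspring is polled) = 1/3·1 + 2/3·3/4 = 5/6.

5/6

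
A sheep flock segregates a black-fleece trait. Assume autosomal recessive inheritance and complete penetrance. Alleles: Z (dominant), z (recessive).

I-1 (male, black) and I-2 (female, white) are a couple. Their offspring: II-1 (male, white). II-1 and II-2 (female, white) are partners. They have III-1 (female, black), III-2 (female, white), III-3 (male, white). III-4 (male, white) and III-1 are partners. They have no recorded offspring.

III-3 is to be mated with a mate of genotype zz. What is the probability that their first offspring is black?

1/3

II-1 is white so carries Z and received z from I-1 (zz), so II-1 is Zz.
II-2 is white so carries Z and passed z to III-1 (zz), so II-2 is Zz.
III-3 is a white offspring of II-1 (Zz) × II-2 (Zz), whose cross gives 1/4 ZZ : 1/2 Zz : 1/4 zz; conditioning on being white, III-3 is ZZ with probability 1/3, Zz with probability 2/3.
Summing over parental genotype combinations, P(offspring is black) = 2/3·1/2 = 1/3.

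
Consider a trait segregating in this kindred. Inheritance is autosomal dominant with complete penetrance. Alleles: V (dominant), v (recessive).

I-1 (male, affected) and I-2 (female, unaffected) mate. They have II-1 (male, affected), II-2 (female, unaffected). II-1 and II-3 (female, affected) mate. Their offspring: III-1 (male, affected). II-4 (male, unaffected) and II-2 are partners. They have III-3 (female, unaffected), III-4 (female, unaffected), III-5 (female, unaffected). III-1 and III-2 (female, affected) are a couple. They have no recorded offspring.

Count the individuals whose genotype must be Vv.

2

Obligate heterozygotes: I-1 is affected so carries V and passed v to II-2 (vv), so I-1 is Vv; II-1 is affected so carries V and received v from I-2 (vv), so II-1 is Vv.
Every other individual is either homozygous by phenotype or has at least one consistent homozygous assignment, so the count is 2.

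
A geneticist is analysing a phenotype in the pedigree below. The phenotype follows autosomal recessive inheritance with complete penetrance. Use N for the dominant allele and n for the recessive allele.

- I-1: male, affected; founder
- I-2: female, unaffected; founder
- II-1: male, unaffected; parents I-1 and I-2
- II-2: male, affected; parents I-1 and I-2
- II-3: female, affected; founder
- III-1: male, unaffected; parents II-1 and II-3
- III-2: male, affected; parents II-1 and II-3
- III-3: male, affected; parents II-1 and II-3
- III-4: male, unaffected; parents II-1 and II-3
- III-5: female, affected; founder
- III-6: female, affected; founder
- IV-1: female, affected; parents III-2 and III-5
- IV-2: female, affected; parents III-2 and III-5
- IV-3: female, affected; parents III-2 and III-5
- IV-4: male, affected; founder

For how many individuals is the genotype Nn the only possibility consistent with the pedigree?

Obligate heterozygotes: I-2 is unaffected so carries N and passed n to II-2 (nn), so I-2 is Nn; II-1 is unaffected so carries N and received n from I-1 (nn), so II-1 is Nn; III-1 is unaffected so carries N and received n from II-3 (nn), so III-1 is Nn; III-4 is unaffected so carries N and received n from II-3 (nn), so III-4 is Nn.
Every other individual is either homozygous by phenotype or has at least one consistent homozygous assignment, so the count is 4.

4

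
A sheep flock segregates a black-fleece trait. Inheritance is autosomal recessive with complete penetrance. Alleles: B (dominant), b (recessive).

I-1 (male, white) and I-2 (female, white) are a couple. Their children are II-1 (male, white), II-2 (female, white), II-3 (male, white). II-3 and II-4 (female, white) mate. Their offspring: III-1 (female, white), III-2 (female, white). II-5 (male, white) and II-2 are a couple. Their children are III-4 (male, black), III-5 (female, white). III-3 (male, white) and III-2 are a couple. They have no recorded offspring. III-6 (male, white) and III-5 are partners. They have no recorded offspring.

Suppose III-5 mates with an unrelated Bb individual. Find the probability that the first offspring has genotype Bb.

II-5 is white so carries B and passed b to III-4 (bb), so II-5 is Bb.
II-2 is white so carries B and passed b to III-4 (bb), so II-2 is Bb.
III-5 is a white offspring of II-5 (Bb) × II-2 (Bb), whose cross gives 1/4 BB : 1/2 Bb : 1/4 bb; conditioning on being white, III-5 is BB with probability 1/3, Bb with probability 2/3.
Summing over parental genotype combinations, P(offspring has genotype Bb) = 1/3·1/2 + 2/3·1/2 = 1/2.

1/2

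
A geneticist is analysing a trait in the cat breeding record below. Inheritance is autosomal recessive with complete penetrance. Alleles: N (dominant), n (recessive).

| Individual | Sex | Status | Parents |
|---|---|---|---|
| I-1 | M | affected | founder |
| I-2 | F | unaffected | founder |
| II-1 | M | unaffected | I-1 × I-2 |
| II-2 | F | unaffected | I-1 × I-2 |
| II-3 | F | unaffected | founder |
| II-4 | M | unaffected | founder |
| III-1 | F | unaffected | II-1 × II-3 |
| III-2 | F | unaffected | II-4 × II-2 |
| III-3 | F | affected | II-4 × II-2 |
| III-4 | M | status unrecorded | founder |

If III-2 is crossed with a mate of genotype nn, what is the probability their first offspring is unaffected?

2/3

II-4 is unaffected so carries N and passed n to III-3 (nn), so II-4 is Nn.
II-2 is unaffected so carries N and received n from I-1 (nn), so II-2 is Nn.
III-2 is an unaffected offspring of II-4 (Nn) × II-2 (Nn), whose cross gives 1/4 NN : 1/2 Nn : 1/4 nn; conditioning on being unaffected, III-2 is NN with probability 1/3, Nn with probability 2/3.
Summing over parental genotype combinations, P(offspring is unaffected) = 1/3·1 + 2/3·1/2 = 2/3.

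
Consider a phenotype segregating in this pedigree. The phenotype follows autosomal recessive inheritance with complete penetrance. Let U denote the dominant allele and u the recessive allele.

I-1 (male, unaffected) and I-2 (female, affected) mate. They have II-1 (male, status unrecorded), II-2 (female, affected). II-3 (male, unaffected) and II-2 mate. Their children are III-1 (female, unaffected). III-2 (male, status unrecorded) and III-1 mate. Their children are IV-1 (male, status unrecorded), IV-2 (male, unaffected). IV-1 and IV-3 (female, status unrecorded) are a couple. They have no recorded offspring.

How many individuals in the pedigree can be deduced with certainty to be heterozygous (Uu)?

2

Obligate heterozygotes: I-1 is unaffected so carries U and passed u to II-2 (uu), so I-1 is Uu; III-1 is unaffected so carries U and received u from II-2 (uu), so III-1 is Uu.
Every other individual is either homozygous by phenotype or has at least one consistent homozygous assignment, so the count is 2.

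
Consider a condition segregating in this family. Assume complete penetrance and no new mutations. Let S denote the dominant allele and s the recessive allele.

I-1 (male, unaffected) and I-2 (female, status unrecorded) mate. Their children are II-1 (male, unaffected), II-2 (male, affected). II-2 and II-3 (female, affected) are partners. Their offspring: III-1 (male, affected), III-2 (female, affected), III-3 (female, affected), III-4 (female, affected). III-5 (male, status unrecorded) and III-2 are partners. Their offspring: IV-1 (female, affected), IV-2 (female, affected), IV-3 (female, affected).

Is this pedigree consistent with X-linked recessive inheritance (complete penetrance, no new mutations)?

A consistent assignment under X-linked recessive exists: I-1 X^S Y, I-2 X^S X^s, II-1 X^S Y, II-2 X^s Y, II-3 X^s X^s, III-1 X^s Y, III-2 X^s X^s, III-3 X^s X^s, III-4 X^s X^s, III-5 X^s Y, IV-1 X^s X^s, IV-2 X^s X^s, IV-3 X^s X^s.
In this assignment every recorded phenotype matches its genotype and every non-founder's genotype is obtainable from its parents' genotypes, so the pedigree is consistent.

Yes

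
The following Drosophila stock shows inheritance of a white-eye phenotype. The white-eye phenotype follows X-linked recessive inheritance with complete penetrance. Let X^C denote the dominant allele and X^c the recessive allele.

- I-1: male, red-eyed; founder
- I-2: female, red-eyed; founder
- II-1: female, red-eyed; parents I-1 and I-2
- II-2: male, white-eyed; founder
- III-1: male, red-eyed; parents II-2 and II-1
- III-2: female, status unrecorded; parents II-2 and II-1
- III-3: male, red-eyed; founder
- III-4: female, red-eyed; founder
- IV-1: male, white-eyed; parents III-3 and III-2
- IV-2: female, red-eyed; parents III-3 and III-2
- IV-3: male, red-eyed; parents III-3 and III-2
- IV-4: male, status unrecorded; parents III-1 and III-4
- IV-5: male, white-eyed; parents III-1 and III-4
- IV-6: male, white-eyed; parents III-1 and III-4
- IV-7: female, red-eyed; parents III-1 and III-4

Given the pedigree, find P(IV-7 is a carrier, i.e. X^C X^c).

1/2

III-1 is red-eyed, so III-1 is X^C Y.
III-4 is red-eyed so carries C and passed c to IV-5 (X^c Y), so III-4 is X^C X^c.
Their cross gives offspring ratios 1/2 X^C X^C : 1/2 X^C X^c. Conditioning on IV-7 being red-eyed, P(X^C X^c) = 1/2 / 1 = 1/2.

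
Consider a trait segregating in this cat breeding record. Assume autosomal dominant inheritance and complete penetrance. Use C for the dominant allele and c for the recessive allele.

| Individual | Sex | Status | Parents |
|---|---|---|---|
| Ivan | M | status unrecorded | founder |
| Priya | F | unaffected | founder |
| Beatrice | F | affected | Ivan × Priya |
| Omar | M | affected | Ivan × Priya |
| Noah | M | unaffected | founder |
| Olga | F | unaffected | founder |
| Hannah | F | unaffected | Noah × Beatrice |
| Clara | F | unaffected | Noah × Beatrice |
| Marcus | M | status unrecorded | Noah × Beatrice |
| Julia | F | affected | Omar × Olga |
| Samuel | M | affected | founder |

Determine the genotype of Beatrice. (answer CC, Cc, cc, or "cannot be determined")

From phenotype alone, Beatrice is CC or Cc.
Beatrice is affected so carries C and received c from Priya (cc), so Beatrice is Cc.

Cc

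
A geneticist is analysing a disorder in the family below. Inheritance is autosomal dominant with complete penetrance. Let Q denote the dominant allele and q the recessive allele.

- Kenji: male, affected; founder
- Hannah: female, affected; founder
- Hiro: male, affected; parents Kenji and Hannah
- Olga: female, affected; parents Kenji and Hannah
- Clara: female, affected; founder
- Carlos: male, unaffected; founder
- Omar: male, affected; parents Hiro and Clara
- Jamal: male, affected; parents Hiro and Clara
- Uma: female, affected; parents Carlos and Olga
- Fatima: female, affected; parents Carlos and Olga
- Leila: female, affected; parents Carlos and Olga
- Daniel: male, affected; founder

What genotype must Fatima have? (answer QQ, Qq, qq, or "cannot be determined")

Qq

From phenotype alone, Fatima is QQ or Qq.
Fatima is affected so carries Q and received q from Carlos (qq), so Fatima is Qq.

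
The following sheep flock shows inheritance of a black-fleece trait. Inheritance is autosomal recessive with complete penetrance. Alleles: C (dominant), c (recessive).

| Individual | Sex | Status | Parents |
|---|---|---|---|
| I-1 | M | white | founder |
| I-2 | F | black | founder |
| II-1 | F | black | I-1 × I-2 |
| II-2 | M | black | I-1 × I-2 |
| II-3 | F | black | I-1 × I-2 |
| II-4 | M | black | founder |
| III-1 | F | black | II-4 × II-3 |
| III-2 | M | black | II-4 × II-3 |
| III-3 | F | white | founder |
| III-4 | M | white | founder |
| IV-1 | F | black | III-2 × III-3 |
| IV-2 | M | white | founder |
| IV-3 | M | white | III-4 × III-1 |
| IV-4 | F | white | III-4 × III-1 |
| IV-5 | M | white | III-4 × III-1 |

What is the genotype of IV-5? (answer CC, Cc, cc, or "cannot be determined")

From phenotype alone, IV-5 is CC or Cc.
IV-5 is white so carries C and received c from III-1 (cc), so IV-5 is Cc.

Cc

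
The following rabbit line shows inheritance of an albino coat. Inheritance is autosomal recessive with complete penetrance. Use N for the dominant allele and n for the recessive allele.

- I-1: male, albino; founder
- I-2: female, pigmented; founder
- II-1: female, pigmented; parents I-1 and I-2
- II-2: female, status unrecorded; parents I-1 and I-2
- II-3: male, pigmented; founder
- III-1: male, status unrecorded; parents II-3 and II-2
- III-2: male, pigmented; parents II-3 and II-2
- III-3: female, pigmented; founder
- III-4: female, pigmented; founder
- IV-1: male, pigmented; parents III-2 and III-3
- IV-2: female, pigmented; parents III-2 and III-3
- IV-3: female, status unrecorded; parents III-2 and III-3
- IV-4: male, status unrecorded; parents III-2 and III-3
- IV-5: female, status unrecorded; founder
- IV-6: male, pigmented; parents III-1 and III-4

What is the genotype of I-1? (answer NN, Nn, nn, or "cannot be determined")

I-1 is albino, so I-1 is nn.

nn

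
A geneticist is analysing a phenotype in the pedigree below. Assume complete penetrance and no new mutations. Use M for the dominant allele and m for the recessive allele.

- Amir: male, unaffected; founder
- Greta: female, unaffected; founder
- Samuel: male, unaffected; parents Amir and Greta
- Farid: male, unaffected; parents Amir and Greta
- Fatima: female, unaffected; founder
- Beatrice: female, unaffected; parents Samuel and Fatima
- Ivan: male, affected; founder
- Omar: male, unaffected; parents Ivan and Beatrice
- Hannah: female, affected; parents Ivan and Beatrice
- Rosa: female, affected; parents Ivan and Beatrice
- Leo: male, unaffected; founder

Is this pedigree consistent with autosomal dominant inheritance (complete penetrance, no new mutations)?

A consistent assignment under autosomal dominant exists: Amir mm, Greta mm, Samuel mm, Farid mm, Fatima mm, Beatrice mm, Ivan Mm, Omar mm, Hannah Mm, Rosa Mm, Leo mm.
In this assignment every recorded phenotype matches its genotype and every non-founder's genotype is obtainable from its parents' genotypes, so the pedigree is consistent.

Yes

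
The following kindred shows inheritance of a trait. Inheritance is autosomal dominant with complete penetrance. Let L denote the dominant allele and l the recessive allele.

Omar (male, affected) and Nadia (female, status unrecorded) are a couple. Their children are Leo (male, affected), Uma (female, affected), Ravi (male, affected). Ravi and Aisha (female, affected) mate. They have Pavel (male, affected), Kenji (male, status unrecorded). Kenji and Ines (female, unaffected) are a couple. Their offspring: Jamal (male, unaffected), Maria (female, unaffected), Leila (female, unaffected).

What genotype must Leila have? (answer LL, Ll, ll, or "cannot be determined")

ll

Leila is unaffected, so Leila is ll.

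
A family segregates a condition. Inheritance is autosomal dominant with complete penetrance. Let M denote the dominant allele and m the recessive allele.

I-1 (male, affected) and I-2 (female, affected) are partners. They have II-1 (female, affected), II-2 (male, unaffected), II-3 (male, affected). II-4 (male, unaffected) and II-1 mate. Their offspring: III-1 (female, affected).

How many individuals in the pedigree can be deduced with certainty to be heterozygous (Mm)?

Obligate heterozygotes: I-1 is affected so carries M and passed m to II-2 (mm), so I-1 is Mm; I-2 is affected so carries M and passed m to II-2 (mm), so I-2 is Mm; III-1 is affected so carries M and received m from II-4 (mm), so III-1 is Mm.
Every other individual is either homozygous by phenotype or has at least one consistent homozygous assignment, so the count is 3.

3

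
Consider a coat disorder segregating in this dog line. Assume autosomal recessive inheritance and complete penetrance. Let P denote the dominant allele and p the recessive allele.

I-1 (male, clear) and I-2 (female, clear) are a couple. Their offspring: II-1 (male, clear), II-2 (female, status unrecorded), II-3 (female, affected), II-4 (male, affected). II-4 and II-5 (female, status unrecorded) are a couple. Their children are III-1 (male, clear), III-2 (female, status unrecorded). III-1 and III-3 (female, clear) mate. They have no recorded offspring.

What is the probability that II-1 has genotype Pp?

2/3

I-1 is clear so carries P and passed p to II-3 (pp), so I-1 is Pp.
I-2 is clear so carries P and passed p to II-3 (pp), so I-2 is Pp.
Their cross gives offspring ratios 1/4 PP : 1/2 Pp : 1/4 pp. Conditioning on II-1 being clear, P(Pp) = 1/2 / 3/4 = 2/3.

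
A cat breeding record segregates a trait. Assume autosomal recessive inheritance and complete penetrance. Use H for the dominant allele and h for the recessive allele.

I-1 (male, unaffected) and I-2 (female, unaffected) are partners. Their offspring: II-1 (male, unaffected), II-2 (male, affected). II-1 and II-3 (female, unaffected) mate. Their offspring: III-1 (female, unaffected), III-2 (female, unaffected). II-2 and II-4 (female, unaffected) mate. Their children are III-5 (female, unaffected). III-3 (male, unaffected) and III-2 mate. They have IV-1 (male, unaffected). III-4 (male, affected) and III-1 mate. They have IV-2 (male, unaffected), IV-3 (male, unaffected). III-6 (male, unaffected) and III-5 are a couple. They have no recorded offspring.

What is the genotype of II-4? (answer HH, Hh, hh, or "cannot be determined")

II-4's phenotype allows HH or Hh, and no parent or child forces a single allele at both positions; consistent genotype assignments exist with II-4 as HH or Hh.

cannot be determined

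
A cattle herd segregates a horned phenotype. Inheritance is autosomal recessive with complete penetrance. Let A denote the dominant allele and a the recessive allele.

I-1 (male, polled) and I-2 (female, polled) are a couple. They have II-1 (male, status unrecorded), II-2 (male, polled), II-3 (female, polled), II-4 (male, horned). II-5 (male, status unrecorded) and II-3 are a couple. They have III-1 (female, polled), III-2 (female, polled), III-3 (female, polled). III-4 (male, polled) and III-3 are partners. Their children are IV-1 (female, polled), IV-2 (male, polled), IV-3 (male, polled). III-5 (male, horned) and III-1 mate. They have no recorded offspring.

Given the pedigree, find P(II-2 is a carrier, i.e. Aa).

2/3

I-1 is polled so carries A and passed a to II-4 (aa), so I-1 is Aa.
I-2 is polled so carries A and passed a to II-4 (aa), so I-2 is Aa.
Their cross gives offspring ratios 1/4 AA : 1/2 Aa : 1/4 aa. Conditioning on II-2 being polled, P(Aa) = 1/2 / 3/4 = 2/3.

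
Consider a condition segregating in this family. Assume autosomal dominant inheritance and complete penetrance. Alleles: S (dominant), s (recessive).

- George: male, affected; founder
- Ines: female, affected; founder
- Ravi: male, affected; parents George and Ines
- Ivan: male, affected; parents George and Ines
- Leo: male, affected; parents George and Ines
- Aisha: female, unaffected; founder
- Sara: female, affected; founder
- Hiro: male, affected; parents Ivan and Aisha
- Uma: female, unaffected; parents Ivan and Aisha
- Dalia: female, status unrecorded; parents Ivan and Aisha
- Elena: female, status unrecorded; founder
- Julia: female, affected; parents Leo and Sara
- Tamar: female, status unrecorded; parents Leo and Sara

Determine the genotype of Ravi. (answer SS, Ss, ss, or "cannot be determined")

Ravi's phenotype allows SS or Ss, and no parent or child forces a single allele at both positions; consistent genotype assignments exist with Ravi as SS or Ss.

cannot be determined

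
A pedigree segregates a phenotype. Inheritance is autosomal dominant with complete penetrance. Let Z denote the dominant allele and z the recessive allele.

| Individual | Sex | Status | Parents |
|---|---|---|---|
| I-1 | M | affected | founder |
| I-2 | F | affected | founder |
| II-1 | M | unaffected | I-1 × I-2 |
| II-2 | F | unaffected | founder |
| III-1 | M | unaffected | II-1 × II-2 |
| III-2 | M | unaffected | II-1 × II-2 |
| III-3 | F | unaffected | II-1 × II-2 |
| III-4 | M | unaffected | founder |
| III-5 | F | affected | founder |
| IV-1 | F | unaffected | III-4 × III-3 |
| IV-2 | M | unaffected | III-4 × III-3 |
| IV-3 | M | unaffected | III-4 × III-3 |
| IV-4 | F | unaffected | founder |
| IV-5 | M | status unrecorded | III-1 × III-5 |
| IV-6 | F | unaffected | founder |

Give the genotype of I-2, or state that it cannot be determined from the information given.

From phenotype alone, I-2 is ZZ or Zz.
I-2 is affected so carries Z and passed z to II-1 (zz), so I-2 is Zz.

Zz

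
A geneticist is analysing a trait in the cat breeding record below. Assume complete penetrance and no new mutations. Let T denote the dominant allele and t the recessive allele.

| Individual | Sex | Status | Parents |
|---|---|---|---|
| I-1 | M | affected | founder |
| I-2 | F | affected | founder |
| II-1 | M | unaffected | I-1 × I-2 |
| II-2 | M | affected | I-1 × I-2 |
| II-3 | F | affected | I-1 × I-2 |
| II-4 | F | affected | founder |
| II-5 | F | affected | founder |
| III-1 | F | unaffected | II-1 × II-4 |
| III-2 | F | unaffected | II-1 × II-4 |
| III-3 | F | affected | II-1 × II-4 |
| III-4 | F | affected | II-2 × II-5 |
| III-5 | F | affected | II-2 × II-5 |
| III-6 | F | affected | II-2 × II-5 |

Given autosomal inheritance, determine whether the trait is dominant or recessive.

I-1 and I-2 are both affected yet have an unaffected child II-1. Under a recessive model two affected parents are homozygous and every child would be affected, so the trait cannot be recessive.

dominant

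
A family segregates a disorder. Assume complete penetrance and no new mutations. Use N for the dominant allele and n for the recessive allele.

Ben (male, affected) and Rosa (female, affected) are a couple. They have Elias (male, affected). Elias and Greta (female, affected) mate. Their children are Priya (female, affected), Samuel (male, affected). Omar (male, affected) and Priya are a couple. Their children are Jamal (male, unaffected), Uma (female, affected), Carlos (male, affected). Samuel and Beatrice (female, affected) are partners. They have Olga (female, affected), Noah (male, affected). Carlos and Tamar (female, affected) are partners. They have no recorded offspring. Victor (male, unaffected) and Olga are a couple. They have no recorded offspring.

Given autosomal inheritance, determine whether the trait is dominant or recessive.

Omar and Priya are both affected yet have an unaffected child Jamal. Under a recessive model two affected parents are homozygous and every child would be affected, so the trait cannot be recessive.

dominant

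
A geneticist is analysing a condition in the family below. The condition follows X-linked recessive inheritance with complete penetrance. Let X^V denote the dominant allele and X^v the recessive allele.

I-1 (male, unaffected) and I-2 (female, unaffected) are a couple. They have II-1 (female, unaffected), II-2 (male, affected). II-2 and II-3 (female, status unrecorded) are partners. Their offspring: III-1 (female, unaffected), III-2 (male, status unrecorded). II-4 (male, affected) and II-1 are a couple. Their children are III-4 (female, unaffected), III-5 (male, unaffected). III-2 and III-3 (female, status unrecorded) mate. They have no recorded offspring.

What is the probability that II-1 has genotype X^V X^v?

I-1 is unaffected, so I-1 is X^V Y.
I-2 is unaffected so carries V and passed v to II-2 (X^v Y), so I-2 is X^V X^v.
Their cross gives offspring ratios 1/2 X^V X^V : 1/2 X^V X^v. Conditioning on II-1 being unaffected, P(X^V X^v) = 1/2 / 1 = 1/2 before taking II-1's own offspring into account.
II-4 is affected, so II-4 is X^v Y.
Now use II-1's offspring. Probability of each recorded status — unaffected daughter III-4: 1/2 if II-1 is X^V X^v, 1 if X^V X^V; unaffected son III-5: 1/2 if II-1 is X^V X^v, 1 if X^V X^V.
Bayes: P(X^V X^v) = 1/2·1/4 / (1/2·1/4 + 1/2·1) = 1/5.

1/5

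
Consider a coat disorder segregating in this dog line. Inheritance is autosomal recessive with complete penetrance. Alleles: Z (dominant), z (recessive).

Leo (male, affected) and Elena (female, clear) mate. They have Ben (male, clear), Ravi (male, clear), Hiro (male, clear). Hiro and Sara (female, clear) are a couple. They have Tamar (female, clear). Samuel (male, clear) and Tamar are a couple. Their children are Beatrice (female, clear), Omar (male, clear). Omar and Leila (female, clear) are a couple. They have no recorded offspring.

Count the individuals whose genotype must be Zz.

3

Obligate heterozygotes: Ben is clear so carries Z and received z from Leo (zz), so Ben is Zz; Ravi is clear so carries Z and received z from Leo (zz), so Ravi is Zz; Hiro is clear so carries Z and received z from Leo (zz), so Hiro is Zz.
Every other individual is either homozygous by phenotype or has at least one consistent homozygous assignment, so the count is 3.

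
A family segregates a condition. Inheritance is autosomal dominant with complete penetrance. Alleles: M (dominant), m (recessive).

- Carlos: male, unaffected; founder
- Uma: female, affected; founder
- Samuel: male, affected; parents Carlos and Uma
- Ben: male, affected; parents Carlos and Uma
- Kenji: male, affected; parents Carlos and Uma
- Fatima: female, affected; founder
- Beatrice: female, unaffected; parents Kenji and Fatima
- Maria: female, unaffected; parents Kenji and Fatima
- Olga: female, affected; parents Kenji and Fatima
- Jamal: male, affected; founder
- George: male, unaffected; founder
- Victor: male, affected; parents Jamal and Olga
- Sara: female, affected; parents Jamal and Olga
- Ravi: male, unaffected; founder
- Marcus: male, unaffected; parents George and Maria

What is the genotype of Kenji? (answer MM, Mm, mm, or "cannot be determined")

From phenotype alone, Kenji is MM or Mm.
Kenji is affected so carries M and received m from Carlos (mm), so Kenji is Mm.

Mm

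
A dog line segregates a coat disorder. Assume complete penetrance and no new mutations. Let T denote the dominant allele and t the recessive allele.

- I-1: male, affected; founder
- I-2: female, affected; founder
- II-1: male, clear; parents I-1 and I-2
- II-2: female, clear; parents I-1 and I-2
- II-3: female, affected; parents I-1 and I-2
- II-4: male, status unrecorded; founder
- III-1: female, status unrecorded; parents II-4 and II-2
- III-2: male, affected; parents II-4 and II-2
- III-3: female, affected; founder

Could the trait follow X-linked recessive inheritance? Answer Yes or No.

No

Under X-linked recessive, II-1 (clear, male) cannot arise from I-1 (affected) × I-2 (affected).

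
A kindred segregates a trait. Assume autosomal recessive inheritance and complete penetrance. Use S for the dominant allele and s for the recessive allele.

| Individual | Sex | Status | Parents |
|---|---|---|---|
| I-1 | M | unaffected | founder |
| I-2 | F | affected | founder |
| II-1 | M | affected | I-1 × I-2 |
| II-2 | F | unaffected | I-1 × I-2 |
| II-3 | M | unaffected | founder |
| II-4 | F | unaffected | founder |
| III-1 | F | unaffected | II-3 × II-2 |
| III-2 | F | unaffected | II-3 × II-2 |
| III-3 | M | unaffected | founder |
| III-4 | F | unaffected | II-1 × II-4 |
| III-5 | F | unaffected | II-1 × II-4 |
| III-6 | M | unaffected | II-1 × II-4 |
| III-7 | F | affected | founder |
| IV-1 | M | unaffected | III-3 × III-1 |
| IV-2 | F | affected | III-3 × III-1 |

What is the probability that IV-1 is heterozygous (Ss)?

2/3

III-3 is unaffected so carries S and passed s to IV-2 (ss), so III-3 is Ss.
III-1 is unaffected so carries S and passed s to IV-2 (ss), so III-1 is Ss.
Their cross gives offspring ratios 1/4 SS : 1/2 Ss : 1/4 ss. Conditioning on IV-1 being unaffected, P(Ss) = 1/2 / 3/4 = 2/3.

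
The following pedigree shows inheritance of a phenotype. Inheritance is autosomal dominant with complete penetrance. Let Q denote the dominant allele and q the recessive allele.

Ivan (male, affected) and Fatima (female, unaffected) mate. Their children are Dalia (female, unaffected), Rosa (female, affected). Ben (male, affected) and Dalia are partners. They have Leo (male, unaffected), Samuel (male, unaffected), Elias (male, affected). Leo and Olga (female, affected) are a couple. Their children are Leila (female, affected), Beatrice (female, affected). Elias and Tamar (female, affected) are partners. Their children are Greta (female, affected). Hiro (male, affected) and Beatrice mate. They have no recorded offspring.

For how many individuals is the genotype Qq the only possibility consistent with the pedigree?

6

Obligate heterozygotes: Ivan is affected so carries Q and passed q to Dalia (qq), so Ivan is Qq; Rosa is affected so carries Q and received q from Fatima (qq), so Rosa is Qq; Ben is affected so carries Q and passed q to Leo (qq), so Ben is Qq; Elias is affected so carries Q and received q from Dalia (qq), so Elias is Qq; Leila is affected so carries Q and received q from Leo (qq), so Leila is Qq; Beatrice is affected so carries Q and received q from Leo (qq), so Beatrice is Qq.
Every other individual is either homozygous by phenotype or has at least one consistent homozygous assignment, so the count is 6.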